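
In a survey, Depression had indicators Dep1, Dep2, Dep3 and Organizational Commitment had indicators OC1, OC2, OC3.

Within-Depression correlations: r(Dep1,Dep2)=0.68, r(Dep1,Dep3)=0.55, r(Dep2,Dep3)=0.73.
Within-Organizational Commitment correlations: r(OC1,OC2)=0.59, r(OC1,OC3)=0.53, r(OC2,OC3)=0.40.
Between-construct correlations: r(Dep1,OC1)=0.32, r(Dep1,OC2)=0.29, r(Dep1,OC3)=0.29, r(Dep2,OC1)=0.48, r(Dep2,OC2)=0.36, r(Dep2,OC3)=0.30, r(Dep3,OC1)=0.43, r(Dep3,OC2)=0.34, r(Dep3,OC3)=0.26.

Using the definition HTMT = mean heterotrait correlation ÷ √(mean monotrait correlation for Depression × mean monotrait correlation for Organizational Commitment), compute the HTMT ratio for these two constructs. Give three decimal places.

Mean heterotrait r = 3.07/9 = 0.3411.
Mean within-Dep = 1.96/3 = 0.6533; mean within-OC = 1.52/3 = 0.5067.
Geometric mean = √(0.6533 × 0.5067) = 0.5753.
HTMT = 0.3411 / 0.5753 = 0.593.

0.593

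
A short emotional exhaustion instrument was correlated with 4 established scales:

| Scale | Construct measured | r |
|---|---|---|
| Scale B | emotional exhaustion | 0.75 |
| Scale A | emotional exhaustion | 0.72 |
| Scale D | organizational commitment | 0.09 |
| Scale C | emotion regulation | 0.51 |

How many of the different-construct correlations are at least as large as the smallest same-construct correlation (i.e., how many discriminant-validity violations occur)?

0

Convergent (same construct = emotional exhaustion): Scale B, Scale A.
Smallest convergent = 0.72. Discriminant values: 0.09, 0.51; count ≥ 0.72 → 0.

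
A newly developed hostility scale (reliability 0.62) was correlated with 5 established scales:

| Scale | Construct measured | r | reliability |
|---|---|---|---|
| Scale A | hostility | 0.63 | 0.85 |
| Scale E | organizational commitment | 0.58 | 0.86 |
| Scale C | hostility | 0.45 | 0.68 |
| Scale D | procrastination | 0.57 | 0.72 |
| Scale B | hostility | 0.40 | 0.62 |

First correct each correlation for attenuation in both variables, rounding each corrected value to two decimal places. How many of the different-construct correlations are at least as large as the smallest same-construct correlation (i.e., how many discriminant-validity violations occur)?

Disattenuated r (r / √(r_scale · r_new)):
  Scale A (conv): 0.63 / √(0.85·0.62) = 0.87
  Scale E (disc): 0.58 / √(0.86·0.62) = 0.79
  Scale C (conv): 0.45 / √(0.68·0.62) = 0.69
  Scale D (disc): 0.57 / √(0.72·0.62) = 0.85
  Scale B (conv): 0.40 / √(0.62·0.62) = 0.65
Smallest convergent = 0.65. Discriminant values: 0.79, 0.85; count ≥ 0.65 → 2.

2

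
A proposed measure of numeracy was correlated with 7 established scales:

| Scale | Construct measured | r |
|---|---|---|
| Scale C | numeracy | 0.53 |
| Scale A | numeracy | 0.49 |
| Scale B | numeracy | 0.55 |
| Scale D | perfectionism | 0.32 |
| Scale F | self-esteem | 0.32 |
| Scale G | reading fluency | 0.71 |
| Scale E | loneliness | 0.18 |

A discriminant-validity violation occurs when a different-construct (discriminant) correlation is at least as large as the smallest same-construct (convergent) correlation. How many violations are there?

1

Convergent (same construct = numeracy): Scale C, Scale A, Scale B.
Smallest convergent = 0.49. Discriminant values: 0.32, 0.32, 0.71, 0.18; count ≥ 0.49 → 1.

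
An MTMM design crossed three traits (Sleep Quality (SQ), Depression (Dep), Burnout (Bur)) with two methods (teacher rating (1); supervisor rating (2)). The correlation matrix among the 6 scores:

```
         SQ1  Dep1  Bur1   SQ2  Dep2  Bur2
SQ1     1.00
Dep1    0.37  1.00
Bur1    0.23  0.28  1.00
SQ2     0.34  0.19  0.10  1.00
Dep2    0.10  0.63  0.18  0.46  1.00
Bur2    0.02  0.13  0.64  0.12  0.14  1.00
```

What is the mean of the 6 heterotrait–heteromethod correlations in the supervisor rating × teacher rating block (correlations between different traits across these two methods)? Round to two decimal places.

HTHM values (method 2 × method 1): 0.19, 0.10, 0.10, 0.18, 0.02, 0.13; mean = 0.72/6 = 0.12.

0.12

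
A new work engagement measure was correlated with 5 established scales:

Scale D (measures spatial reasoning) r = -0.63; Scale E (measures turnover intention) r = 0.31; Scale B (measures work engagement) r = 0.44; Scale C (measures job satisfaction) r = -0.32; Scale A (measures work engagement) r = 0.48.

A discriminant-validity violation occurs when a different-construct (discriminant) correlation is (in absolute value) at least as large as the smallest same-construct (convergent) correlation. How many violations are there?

1

Convergent (same construct = work engagement): Scale B, Scale A.
Smallest convergent = 0.44. Discriminant |r|: 0.63, 0.31, 0.32; count ≥ 0.44 → 1.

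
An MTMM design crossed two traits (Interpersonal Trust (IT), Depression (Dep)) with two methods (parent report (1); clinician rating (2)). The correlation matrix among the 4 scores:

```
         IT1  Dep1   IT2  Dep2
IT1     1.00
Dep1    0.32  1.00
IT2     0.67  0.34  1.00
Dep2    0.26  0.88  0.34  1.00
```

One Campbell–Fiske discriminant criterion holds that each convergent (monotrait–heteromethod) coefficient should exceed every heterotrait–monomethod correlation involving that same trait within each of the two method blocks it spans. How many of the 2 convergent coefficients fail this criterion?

0

Each convergent coefficient versus the relevant comparison correlations:
IT (methods 1·2): 0.67 vs {0.32, 0.34} → pass.
Dep (methods 1·2): 0.88 vs {0.32, 0.34} → pass.
0 of 2 fail.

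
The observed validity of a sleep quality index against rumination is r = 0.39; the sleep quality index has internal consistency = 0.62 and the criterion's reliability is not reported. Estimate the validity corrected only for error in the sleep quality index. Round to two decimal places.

Single correction: r_c = r_obs / √r_xx = 0.39 / √0.62 = 0.39 / 0.7874 ≈ 0.50.

0.50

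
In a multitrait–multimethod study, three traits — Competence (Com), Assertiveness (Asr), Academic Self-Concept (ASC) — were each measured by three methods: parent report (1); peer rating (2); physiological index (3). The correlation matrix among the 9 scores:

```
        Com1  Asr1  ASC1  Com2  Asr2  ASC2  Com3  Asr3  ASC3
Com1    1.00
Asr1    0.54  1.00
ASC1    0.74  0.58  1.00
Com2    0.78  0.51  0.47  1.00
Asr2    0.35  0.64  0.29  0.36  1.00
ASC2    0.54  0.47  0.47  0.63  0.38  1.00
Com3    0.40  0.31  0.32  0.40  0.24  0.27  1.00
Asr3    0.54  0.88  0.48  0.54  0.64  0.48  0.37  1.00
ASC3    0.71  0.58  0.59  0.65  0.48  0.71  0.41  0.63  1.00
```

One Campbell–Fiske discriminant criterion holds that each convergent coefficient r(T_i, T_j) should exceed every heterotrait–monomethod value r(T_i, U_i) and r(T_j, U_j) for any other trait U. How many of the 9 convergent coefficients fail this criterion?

4

Convergent coefficients and their comparison sets:
Com (methods 1·2): 0.78 vs {0.54, 0.36, 0.74, 0.63} → pass.
Com (methods 1·3): 0.40 vs {0.54, 0.37, 0.74, 0.41} → fail.
Com (methods 2·3): 0.40 vs {0.36, 0.37, 0.63, 0.41} → fail.
Asr (methods 1·2): 0.64 vs {0.54, 0.36, 0.58, 0.38} → pass.
Asr (methods 1·3): 0.88 vs {0.54, 0.37, 0.58, 0.63} → pass.
Asr (methods 2·3): 0.64 vs {0.36, 0.37, 0.38, 0.63} → pass.
ASC (methods 1·2): 0.47 vs {0.74, 0.63, 0.58, 0.38} → fail.
ASC (methods 1·3): 0.59 vs {0.74, 0.41, 0.58, 0.63} → fail.
ASC (methods 2·3): 0.71 vs {0.63, 0.41, 0.38, 0.63} → pass.
4 of 9 fail.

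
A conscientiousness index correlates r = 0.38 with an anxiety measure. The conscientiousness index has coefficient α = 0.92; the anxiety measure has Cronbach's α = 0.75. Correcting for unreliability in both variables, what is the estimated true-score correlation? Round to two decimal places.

r_true = r_obs / √(r_xx · r_yy) = 0.38 / √(0.92 × 0.75) = 0.38 / √0.6900 = 0.38 / 0.8307 ≈ 0.46.

0.46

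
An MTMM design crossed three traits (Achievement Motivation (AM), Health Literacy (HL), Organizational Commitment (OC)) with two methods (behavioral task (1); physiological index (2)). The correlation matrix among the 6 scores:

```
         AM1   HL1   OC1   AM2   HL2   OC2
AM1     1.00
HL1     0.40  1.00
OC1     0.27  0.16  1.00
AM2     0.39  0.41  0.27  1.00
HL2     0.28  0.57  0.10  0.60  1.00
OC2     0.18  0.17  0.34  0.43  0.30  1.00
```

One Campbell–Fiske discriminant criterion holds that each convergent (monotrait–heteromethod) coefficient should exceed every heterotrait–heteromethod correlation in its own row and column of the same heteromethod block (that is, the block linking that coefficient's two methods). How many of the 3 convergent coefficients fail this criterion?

Each convergent coefficient versus the relevant comparison correlations:
AM (methods 1·2): 0.39 vs {0.28, 0.41, 0.18, 0.27} → fail.
HL (methods 1·2): 0.57 vs {0.41, 0.28, 0.17, 0.10} → pass.
OC (methods 1·2): 0.34 vs {0.27, 0.18, 0.10, 0.17} → pass.
1 of 3 fail.

1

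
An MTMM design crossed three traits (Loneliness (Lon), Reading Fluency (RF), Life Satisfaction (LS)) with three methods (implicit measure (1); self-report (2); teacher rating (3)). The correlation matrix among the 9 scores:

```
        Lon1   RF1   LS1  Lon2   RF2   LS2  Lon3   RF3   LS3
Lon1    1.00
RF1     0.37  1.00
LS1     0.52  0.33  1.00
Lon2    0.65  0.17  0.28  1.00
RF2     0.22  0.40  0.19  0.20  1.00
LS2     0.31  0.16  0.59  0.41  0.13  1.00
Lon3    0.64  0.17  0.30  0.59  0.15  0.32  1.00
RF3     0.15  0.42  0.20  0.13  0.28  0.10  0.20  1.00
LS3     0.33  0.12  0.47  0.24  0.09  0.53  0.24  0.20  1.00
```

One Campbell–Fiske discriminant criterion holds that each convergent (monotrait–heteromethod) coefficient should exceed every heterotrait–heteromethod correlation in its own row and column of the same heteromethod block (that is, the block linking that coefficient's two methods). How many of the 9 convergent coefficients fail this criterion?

0

Each convergent coefficient versus the relevant comparison correlations:
Lon (methods 1·2): 0.65 vs {0.22, 0.17, 0.31, 0.28} → pass.
Lon (methods 1·3): 0.64 vs {0.15, 0.17, 0.33, 0.30} → pass.
Lon (methods 2·3): 0.59 vs {0.13, 0.15, 0.24, 0.32} → pass.
RF (methods 1·2): 0.40 vs {0.17, 0.22, 0.16, 0.19} → pass.
RF (methods 1·3): 0.42 vs {0.17, 0.15, 0.12, 0.20} → pass.
RF (methods 2·3): 0.28 vs {0.15, 0.13, 0.09, 0.10} → pass.
LS (methods 1·2): 0.59 vs {0.28, 0.31, 0.19, 0.16} → pass.
LS (methods 1·3): 0.47 vs {0.30, 0.33, 0.20, 0.12} → pass.
LS (methods 2·3): 0.53 vs {0.32, 0.24, 0.10, 0.09} → pass.
0 of 9 fail.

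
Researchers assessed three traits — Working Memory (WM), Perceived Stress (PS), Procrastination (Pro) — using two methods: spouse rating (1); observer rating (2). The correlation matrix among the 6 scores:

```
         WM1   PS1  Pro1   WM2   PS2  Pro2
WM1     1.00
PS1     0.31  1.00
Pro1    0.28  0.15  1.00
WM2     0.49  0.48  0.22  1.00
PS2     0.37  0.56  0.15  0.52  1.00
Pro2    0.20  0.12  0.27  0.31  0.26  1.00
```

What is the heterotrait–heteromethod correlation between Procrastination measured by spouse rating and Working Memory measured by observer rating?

Different traits and methods: r(Pro1, WM2) = 0.22.

0.22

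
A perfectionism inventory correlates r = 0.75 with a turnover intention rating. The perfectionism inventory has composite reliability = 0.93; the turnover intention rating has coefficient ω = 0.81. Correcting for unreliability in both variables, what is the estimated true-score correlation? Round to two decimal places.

0.86

r_true = r_obs / √(r_xx · r_yy) = 0.75 / √(0.93 × 0.81) = 0.75 / √0.7533 = 0.75 / 0.8679 ≈ 0.86.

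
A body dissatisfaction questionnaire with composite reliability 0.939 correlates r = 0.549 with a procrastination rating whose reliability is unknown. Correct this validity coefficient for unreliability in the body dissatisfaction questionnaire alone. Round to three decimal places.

Single correction: r_c = r_obs / √r_xx = 0.549 / √0.939 = 0.549 / 0.9690 ≈ 0.567.

0.567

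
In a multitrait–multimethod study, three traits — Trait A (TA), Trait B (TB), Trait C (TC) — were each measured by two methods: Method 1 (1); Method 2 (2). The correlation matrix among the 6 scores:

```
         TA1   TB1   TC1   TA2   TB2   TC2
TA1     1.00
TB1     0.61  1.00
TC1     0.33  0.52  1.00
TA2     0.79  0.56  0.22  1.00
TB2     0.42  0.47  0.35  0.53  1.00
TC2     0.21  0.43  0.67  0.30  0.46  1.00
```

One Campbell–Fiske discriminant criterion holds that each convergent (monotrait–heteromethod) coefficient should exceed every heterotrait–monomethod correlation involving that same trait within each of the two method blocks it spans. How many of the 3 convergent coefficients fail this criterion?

1

Checking each validity diagonal entry against its comparison values:
TA (methods 1·2): 0.79 vs {0.61, 0.53, 0.33, 0.30} → pass.
TB (methods 1·2): 0.47 vs {0.61, 0.53, 0.52, 0.46} → fail.
TC (methods 1·2): 0.67 vs {0.33, 0.30, 0.52, 0.46} → pass.
1 of 3 fail.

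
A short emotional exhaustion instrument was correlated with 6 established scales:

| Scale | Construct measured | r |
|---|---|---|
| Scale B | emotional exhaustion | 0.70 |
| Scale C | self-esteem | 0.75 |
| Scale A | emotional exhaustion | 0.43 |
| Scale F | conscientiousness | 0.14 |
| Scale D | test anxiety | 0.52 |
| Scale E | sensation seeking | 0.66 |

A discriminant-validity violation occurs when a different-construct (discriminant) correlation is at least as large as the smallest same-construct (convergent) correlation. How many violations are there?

3

Convergent (same construct = emotional exhaustion): Scale B, Scale A.
Smallest convergent = 0.43. Discriminant values: 0.75, 0.14, 0.52, 0.66; count ≥ 0.43 → 3.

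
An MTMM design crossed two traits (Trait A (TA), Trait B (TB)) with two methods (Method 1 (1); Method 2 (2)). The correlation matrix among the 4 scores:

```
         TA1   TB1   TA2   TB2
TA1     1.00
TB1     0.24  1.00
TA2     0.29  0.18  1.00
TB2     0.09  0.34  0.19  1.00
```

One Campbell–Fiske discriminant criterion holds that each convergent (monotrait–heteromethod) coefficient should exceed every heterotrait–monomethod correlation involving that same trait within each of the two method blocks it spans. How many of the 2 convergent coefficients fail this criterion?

0

Checking each validity diagonal entry against its comparison values:
TA (methods 1·2): 0.29 vs {0.24, 0.19} → pass.
TB (methods 1·2): 0.34 vs {0.24, 0.19} → pass.
0 of 2 fail.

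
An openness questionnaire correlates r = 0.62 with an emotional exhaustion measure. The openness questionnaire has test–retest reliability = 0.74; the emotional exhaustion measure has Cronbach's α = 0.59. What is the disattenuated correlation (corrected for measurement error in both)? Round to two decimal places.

0.94

r_true = r_obs / √(r_xx · r_yy) = 0.62 / √(0.74 × 0.59) = 0.62 / √0.4366 = 0.62 / 0.6608 ≈ 0.94.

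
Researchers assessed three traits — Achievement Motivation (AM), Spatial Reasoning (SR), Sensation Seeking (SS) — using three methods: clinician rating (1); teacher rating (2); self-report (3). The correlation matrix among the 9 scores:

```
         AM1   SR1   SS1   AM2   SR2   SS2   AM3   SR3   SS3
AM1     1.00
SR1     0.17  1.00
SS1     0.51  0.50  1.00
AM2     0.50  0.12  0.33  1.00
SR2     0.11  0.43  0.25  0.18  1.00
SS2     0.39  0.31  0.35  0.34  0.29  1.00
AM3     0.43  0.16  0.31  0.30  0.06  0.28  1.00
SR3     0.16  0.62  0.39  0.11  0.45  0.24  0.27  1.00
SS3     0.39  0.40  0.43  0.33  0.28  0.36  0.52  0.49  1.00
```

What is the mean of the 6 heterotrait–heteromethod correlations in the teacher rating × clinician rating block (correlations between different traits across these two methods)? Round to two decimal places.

0.25

HTHM values (method 2 × method 1): 0.12, 0.33, 0.11, 0.25, 0.39, 0.31; mean = 1.51/6 = 0.25.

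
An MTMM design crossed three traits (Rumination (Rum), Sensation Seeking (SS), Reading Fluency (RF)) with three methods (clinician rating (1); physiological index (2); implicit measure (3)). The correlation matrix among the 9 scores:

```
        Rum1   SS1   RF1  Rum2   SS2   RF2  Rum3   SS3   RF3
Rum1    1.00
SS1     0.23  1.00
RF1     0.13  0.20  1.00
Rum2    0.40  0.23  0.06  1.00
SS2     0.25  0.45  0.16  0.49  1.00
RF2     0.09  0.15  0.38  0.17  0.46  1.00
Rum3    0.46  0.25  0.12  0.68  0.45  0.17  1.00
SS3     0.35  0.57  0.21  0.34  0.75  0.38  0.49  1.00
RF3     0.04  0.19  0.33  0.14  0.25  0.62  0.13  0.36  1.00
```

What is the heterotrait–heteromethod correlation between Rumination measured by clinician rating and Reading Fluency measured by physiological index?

0.09

Different traits and methods: r(Rum1, RF2) = 0.09.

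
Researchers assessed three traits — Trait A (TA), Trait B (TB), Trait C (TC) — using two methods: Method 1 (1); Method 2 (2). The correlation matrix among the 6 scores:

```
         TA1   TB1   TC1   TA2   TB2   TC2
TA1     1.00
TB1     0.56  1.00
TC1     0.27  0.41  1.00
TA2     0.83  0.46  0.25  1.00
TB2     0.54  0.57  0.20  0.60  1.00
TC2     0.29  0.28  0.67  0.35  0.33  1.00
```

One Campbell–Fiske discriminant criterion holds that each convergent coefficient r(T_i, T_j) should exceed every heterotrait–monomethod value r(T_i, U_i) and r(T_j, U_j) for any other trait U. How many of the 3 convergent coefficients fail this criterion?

Each convergent coefficient versus the relevant comparison correlations:
TA (methods 1·2): 0.83 vs {0.56, 0.60, 0.27, 0.35} → pass.
TB (methods 1·2): 0.57 vs {0.56, 0.60, 0.41, 0.33} → fail.
TC (methods 1·2): 0.67 vs {0.27, 0.35, 0.41, 0.33} → pass.
1 of 3 fail.

1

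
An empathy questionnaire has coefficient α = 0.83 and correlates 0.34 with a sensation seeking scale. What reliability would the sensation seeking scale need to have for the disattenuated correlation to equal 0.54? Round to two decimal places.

0.48

r_true = r_obs / √(r_xx · r_yy) ⇒ 0.54 = 0.34 / √(0.83 · r_yy).
√(0.83 · r_yy) = 0.34 / 0.54 = 0.6296; 0.83 · r_yy = 0.3964; r_yy = 0.3964 / 0.83 ≈ 0.48.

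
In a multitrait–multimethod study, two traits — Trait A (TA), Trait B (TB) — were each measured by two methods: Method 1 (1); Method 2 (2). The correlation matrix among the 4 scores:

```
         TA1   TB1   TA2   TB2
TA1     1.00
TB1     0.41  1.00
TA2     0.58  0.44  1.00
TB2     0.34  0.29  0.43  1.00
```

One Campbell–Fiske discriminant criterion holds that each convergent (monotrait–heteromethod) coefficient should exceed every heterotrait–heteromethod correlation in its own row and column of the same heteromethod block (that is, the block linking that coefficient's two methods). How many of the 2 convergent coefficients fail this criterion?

1

Convergent coefficients and their comparison sets:
TA (methods 1·2): 0.58 vs {0.34, 0.44} → pass.
TB (methods 1·2): 0.29 vs {0.44, 0.34} → fail.
1 of 2 fail.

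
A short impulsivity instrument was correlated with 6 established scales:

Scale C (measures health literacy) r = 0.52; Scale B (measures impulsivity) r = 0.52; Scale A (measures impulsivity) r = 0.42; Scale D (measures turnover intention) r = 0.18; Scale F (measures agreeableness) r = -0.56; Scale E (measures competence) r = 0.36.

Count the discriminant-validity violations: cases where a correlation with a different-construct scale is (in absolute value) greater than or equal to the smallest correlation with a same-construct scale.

Convergent (same construct = impulsivity): Scale B, Scale A.
Smallest convergent = 0.42. Discriminant |r|: 0.52, 0.18, 0.56, 0.36; count ≥ 0.42 → 2.

2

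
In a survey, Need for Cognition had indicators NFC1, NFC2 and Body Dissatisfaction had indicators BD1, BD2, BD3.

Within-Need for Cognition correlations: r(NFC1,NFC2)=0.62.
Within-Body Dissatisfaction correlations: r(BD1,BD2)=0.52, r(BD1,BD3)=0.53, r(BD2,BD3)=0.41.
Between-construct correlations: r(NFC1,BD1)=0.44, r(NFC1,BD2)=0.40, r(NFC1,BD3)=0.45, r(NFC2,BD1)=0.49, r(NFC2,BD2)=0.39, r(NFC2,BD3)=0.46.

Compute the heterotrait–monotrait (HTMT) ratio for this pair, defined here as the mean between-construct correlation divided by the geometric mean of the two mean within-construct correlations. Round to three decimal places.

0.798

Mean heterotrait r = 2.63/6 = 0.4383.
Mean within-NFC = 0.62/1 = 0.6200; mean within-BD = 1.46/3 = 0.4867.
Geometric mean = √(0.6200 × 0.4867) = 0.5493.
HTMT = 0.4383 / 0.5493 = 0.798.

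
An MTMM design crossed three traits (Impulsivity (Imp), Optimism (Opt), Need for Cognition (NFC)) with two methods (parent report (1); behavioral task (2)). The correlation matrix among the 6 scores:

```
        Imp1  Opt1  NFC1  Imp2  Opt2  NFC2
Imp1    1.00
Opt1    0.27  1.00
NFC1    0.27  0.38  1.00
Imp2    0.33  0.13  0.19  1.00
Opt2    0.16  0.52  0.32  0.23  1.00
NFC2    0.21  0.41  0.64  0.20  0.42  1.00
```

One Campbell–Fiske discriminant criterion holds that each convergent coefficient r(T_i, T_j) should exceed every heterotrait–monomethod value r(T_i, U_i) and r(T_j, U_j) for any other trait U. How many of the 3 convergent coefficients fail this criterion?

Convergent coefficients and their comparison sets:
Imp (methods 1·2): 0.33 vs {0.27, 0.23, 0.27, 0.20} → pass.
Opt (methods 1·2): 0.52 vs {0.27, 0.23, 0.38, 0.42} → pass.
NFC (methods 1·2): 0.64 vs {0.27, 0.20, 0.38, 0.42} → pass.
0 of 3 fail.

0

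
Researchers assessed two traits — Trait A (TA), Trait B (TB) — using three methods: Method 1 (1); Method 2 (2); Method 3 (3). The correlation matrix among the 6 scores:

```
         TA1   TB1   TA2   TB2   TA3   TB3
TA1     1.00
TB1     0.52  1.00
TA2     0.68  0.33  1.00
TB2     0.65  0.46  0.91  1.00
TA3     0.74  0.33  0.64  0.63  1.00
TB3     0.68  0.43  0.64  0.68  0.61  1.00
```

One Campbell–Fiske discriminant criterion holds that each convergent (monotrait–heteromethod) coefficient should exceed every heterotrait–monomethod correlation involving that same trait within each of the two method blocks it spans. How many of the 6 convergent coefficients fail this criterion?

Each convergent coefficient versus the relevant comparison correlations:
TA (methods 1·2): 0.68 vs {0.52, 0.91} → fail.
TA (methods 1·3): 0.74 vs {0.52, 0.61} → pass.
TA (methods 2·3): 0.64 vs {0.91, 0.61} → fail.
TB (methods 1·2): 0.46 vs {0.52, 0.91} → fail.
TB (methods 1·3): 0.43 vs {0.52, 0.61} → fail.
TB (methods 2·3): 0.68 vs {0.91, 0.61} → fail.
5 of 6 fail.

5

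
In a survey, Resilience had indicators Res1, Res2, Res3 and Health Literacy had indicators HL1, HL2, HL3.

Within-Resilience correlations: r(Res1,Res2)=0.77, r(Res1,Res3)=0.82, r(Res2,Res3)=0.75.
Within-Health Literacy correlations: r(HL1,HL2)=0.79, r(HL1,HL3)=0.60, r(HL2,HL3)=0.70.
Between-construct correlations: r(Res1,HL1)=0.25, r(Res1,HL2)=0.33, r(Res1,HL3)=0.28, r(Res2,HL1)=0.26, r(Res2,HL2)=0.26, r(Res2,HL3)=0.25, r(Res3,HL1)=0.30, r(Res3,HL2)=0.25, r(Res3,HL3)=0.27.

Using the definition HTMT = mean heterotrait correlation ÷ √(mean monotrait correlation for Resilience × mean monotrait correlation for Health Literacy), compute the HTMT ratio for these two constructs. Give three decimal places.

Between-construct mean = 2.45/9 = 0.2722.
Mean within-Res = 2.34/3 = 0.7800; mean within-HL = 2.09/3 = 0.6967.
Geometric mean = √(0.7800 × 0.6967) = 0.7372.
HTMT = 0.2722 / 0.7372 = 0.369.

0.369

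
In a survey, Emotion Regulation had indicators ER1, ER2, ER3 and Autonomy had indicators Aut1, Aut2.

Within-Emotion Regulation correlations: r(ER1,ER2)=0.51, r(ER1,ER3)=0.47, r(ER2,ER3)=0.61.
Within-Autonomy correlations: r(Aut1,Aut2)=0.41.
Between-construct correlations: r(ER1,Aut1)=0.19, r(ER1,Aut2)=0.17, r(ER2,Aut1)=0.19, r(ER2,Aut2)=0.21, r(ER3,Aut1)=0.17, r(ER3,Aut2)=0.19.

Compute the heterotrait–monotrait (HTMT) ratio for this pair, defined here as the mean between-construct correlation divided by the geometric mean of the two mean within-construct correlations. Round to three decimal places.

0.400

Mean between = 1.12/6 = 0.1867.
Mean within-ER = 1.59/3 = 0.5300; mean within-Aut = 0.41/1 = 0.4100.
Geometric mean = √(0.5300 × 0.4100) = 0.4662.
HTMT = 0.1867 / 0.4662 = 0.400.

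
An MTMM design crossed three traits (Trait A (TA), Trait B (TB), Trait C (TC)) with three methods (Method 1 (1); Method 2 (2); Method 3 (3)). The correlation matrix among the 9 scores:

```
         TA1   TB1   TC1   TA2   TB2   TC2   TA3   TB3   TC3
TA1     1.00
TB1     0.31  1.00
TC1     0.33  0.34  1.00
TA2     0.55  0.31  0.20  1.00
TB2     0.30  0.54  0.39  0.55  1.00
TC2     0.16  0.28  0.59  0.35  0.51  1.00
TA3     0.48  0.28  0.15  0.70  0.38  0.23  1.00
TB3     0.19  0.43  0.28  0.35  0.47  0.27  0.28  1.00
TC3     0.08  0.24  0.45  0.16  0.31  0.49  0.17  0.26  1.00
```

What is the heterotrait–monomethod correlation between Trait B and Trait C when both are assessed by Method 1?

0.34

Different traits, same method: r(TB1, TC1) = 0.34.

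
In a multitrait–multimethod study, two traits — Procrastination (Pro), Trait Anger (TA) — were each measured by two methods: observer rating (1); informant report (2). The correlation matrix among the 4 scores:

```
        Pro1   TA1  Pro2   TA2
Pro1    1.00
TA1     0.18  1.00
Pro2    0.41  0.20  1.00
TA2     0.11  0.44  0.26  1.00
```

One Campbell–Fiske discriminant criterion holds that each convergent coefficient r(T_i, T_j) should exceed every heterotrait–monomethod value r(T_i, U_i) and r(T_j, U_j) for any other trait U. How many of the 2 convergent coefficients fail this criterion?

Convergent coefficients and their comparison sets:
Pro (methods 1·2): 0.41 vs {0.18, 0.26} → pass.
TA (methods 1·2): 0.44 vs {0.18, 0.26} → pass.
0 of 2 fail.

0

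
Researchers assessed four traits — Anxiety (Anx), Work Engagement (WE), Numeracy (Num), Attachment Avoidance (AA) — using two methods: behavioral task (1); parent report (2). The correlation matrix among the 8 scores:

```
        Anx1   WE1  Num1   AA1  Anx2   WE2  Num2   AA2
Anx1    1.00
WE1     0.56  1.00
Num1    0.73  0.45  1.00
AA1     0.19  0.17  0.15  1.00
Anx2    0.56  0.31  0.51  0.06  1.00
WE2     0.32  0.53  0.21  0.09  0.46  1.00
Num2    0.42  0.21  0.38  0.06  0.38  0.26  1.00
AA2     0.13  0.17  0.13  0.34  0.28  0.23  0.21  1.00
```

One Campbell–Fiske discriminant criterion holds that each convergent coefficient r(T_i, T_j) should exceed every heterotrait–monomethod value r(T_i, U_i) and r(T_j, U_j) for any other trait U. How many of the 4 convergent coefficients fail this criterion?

Checking each validity diagonal entry against its comparison values:
Anx (methods 1·2): 0.56 vs {0.56, 0.46, 0.73, 0.38, 0.19, 0.28} → fail.
WE (methods 1·2): 0.53 vs {0.56, 0.46, 0.45, 0.26, 0.17, 0.23} → fail.
Num (methods 1·2): 0.38 vs {0.73, 0.38, 0.45, 0.26, 0.15, 0.21} → fail.
AA (methods 1·2): 0.34 vs {0.19, 0.28, 0.17, 0.23, 0.15, 0.21} → pass.
3 of 4 fail.

3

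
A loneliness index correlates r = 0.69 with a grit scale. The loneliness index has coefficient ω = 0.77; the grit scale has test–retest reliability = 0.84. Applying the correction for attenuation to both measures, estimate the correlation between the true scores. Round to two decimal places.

0.86

r_true = r_obs / √(r_xx · r_yy) = 0.69 / √(0.77 × 0.84) = 0.69 / √0.6468 = 0.69 / 0.8042 ≈ 0.86.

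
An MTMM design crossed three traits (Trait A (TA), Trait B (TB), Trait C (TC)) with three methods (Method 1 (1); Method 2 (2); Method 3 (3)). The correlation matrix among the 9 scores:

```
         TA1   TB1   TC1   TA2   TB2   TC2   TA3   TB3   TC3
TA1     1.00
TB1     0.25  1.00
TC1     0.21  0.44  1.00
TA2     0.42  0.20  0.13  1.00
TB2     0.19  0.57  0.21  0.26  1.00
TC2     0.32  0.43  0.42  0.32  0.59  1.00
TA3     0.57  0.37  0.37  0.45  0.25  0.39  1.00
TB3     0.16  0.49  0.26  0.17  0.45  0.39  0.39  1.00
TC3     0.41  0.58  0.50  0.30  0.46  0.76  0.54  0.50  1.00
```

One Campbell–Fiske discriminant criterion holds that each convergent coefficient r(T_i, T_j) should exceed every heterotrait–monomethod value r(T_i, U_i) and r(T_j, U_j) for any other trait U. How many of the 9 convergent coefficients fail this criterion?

6

Each convergent coefficient versus the relevant comparison correlations:
TA (methods 1·2): 0.42 vs {0.25, 0.26, 0.21, 0.32} → pass.
TA (methods 1·3): 0.57 vs {0.25, 0.39, 0.21, 0.54} → pass.
TA (methods 2·3): 0.45 vs {0.26, 0.39, 0.32, 0.54} → fail.
TB (methods 1·2): 0.57 vs {0.25, 0.26, 0.44, 0.59} → fail.
TB (methods 1·3): 0.49 vs {0.25, 0.39, 0.44, 0.50} → fail.
TB (methods 2·3): 0.45 vs {0.26, 0.39, 0.59, 0.50} → fail.
TC (methods 1·2): 0.42 vs {0.21, 0.32, 0.44, 0.59} → fail.
TC (methods 1·3): 0.50 vs {0.21, 0.54, 0.44, 0.50} → fail.
TC (methods 2·3): 0.76 vs {0.32, 0.54, 0.59, 0.50} → pass.
6 of 9 fail.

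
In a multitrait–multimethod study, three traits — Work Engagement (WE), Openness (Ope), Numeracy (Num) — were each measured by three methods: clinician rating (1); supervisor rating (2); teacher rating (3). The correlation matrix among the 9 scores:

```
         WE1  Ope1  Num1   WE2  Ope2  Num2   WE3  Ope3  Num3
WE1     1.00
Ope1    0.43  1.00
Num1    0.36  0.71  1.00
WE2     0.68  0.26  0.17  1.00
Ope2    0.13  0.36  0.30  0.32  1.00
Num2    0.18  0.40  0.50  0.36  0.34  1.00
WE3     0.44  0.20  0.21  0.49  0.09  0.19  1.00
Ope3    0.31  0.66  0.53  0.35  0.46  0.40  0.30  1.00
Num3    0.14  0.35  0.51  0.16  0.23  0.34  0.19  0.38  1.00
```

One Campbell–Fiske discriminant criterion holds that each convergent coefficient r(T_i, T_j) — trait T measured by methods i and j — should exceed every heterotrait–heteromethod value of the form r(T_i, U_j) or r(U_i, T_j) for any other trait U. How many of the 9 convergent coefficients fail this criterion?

3

Each convergent coefficient versus the relevant comparison correlations:
WE (methods 1·2): 0.68 vs {0.13, 0.26, 0.18, 0.17} → pass.
WE (methods 1·3): 0.44 vs {0.31, 0.20, 0.14, 0.21} → pass.
WE (methods 2·3): 0.49 vs {0.35, 0.09, 0.16, 0.19} → pass.
Ope (methods 1·2): 0.36 vs {0.26, 0.13, 0.40, 0.30} → fail.
Ope (methods 1·3): 0.66 vs {0.20, 0.31, 0.35, 0.53} → pass.
Ope (methods 2·3): 0.46 vs {0.09, 0.35, 0.23, 0.40} → pass.
Num (methods 1·2): 0.50 vs {0.17, 0.18, 0.30, 0.40} → pass.
Num (methods 1·3): 0.51 vs {0.21, 0.14, 0.53, 0.35} → fail.
Num (methods 2·3): 0.34 vs {0.19, 0.16, 0.40, 0.23} → fail.
3 of 9 fail.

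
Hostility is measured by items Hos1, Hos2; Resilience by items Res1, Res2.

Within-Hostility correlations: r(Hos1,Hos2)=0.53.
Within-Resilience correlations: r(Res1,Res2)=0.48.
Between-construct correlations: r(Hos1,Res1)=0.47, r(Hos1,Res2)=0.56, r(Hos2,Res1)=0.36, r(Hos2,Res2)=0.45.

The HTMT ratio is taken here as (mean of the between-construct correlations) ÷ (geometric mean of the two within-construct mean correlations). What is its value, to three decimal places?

0.912

Mean heterotrait r = 1.84/4 = 0.4600.
Mean within-Hos = 0.53/1 = 0.5300; mean within-Res = 0.48/1 = 0.4800.
Geometric mean = √(0.5300 × 0.4800) = 0.5044.
HTMT = 0.4600 / 0.5044 = 0.912.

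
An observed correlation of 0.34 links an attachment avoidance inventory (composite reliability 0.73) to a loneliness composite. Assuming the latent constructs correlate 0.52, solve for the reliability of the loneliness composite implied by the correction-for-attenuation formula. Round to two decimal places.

0.59

r_true = r_obs / √(r_xx · r_yy) ⇒ 0.52 = 0.34 / √(0.73 · r_yy).
√(0.73 · r_yy) = 0.34 / 0.52 = 0.6538; 0.73 · r_yy = 0.4275; r_yy = 0.4275 / 0.73 ≈ 0.59.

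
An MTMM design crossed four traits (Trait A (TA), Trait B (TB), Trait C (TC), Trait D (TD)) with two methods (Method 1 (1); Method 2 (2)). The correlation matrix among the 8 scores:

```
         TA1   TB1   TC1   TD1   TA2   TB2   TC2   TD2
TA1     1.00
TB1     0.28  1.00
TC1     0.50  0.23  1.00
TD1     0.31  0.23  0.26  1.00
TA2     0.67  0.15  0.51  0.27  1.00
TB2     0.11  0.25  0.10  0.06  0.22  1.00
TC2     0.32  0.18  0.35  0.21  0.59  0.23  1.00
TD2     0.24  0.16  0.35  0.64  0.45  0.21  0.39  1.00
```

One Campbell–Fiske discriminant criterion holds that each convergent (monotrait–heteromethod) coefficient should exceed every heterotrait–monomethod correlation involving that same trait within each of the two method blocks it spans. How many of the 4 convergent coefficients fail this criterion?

Convergent coefficients and their comparison sets:
TA (methods 1·2): 0.67 vs {0.28, 0.22, 0.50, 0.59, 0.31, 0.45} → pass.
TB (methods 1·2): 0.25 vs {0.28, 0.22, 0.23, 0.23, 0.23, 0.21} → fail.
TC (methods 1·2): 0.35 vs {0.50, 0.59, 0.23, 0.23, 0.26, 0.39} → fail.
TD (methods 1·2): 0.64 vs {0.31, 0.45, 0.23, 0.21, 0.26, 0.39} → pass.
2 of 4 fail.

2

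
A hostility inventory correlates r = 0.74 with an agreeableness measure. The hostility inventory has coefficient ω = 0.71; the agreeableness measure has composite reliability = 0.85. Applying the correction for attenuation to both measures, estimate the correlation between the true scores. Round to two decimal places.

0.95

r_true = r_obs / √(r_xx · r_yy) = 0.74 / √(0.71 × 0.85) = 0.74 / √0.6035 = 0.74 / 0.7769 ≈ 0.95.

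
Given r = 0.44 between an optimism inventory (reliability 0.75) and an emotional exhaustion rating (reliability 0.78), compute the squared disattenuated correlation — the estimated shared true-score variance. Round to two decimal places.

Disattenuated r = 0.44 / √(0.75 × 0.78) = 0.44 / 0.7649 = 0.5752.
Shared true-score variance = 0.5752² = 0.3309 ≈ 0.33.

0.33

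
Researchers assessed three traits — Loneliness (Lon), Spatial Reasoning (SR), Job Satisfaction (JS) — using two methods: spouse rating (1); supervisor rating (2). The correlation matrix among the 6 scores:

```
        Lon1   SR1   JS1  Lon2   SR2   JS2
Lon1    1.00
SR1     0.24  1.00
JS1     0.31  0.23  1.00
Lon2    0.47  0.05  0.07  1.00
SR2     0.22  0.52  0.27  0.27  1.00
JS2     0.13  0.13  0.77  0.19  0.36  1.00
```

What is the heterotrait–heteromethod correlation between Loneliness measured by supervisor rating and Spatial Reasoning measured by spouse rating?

Different traits and methods: r(Lon2, SR1) = 0.05.

0.05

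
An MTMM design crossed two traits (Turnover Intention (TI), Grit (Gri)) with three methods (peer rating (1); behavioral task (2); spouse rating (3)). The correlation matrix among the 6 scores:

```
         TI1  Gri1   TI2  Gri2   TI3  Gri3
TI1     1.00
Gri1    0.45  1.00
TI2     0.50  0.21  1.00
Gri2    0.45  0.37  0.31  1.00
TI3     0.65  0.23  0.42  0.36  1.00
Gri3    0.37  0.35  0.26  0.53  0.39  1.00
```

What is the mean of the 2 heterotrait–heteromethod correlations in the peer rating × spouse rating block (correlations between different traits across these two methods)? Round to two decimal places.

0.30

HTHM values (method 1 × method 3): 0.37, 0.23; mean = 0.60/2 = 0.30.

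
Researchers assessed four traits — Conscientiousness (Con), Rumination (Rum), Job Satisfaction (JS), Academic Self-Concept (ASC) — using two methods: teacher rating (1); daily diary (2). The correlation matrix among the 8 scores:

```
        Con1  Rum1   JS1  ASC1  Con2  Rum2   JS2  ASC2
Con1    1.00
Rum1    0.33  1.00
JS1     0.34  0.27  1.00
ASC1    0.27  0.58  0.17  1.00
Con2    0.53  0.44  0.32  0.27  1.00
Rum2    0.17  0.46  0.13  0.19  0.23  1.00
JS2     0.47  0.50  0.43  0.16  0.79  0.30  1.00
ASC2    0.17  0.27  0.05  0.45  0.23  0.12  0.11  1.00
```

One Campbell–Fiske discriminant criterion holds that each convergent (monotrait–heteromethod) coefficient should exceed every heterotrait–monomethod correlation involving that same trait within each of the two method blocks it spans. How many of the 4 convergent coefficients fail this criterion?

4

Convergent coefficients and their comparison sets:
Con (methods 1·2): 0.53 vs {0.33, 0.23, 0.34, 0.79, 0.27, 0.23} → fail.
Rum (methods 1·2): 0.46 vs {0.33, 0.23, 0.27, 0.30, 0.58, 0.12} → fail.
JS (methods 1·2): 0.43 vs {0.34, 0.79, 0.27, 0.30, 0.17, 0.11} → fail.
ASC (methods 1·2): 0.45 vs {0.27, 0.23, 0.58, 0.12, 0.17, 0.11} → fail.
4 of 4 fail.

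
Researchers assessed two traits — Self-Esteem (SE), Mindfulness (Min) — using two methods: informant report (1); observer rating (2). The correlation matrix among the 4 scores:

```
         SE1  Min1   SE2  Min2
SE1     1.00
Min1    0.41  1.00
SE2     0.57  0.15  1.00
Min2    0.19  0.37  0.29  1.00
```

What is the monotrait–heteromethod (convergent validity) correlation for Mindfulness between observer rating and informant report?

0.37

Same trait (Min), different methods: r(Min2, Min1) = 0.37.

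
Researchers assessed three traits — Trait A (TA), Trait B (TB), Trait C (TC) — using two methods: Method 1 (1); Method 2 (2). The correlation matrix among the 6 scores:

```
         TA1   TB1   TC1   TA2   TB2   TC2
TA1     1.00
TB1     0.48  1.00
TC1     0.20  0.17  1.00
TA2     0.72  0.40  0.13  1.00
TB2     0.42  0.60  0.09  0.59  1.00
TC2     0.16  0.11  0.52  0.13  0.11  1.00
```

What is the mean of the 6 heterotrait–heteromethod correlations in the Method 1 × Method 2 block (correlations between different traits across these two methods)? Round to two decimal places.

HTHM values (method 1 × method 2): 0.42, 0.16, 0.40, 0.11, 0.13, 0.09; mean = 1.31/6 = 0.22.

0.22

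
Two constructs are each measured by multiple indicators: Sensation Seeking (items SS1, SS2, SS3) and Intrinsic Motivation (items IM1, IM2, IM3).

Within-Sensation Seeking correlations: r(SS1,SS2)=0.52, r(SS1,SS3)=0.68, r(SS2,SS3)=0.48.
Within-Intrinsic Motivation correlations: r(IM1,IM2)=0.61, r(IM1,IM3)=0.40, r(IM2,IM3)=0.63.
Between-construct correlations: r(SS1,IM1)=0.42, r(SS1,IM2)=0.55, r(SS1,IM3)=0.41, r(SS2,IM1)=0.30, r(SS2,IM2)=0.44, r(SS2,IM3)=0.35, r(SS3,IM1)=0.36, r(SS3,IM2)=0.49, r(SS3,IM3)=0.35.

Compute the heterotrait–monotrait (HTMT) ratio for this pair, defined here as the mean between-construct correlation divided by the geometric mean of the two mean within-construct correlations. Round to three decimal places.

Mean heterotrait r = 3.67/9 = 0.4078.
Mean within-SS = 1.68/3 = 0.5600; mean within-IM = 1.64/3 = 0.5467.
Geometric mean = √(0.5600 × 0.5467) = 0.5533.
HTMT = 0.4078 / 0.5533 = 0.737.

0.737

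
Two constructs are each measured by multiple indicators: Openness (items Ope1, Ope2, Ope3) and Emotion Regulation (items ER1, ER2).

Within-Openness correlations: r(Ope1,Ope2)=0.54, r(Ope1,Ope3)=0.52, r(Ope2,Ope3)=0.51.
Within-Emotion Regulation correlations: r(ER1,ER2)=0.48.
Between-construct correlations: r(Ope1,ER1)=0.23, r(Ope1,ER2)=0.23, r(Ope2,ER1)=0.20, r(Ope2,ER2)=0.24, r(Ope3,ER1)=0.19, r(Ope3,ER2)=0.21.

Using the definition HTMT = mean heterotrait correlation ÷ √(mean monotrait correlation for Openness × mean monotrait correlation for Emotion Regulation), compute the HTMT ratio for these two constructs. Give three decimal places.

0.432

Mean between = 1.30/6 = 0.2167.
Mean within-Ope = 1.57/3 = 0.5233; mean within-ER = 0.48/1 = 0.4800.
Geometric mean = √(0.5233 × 0.4800) = 0.5012.
HTMT = 0.2167 / 0.5012 = 0.432.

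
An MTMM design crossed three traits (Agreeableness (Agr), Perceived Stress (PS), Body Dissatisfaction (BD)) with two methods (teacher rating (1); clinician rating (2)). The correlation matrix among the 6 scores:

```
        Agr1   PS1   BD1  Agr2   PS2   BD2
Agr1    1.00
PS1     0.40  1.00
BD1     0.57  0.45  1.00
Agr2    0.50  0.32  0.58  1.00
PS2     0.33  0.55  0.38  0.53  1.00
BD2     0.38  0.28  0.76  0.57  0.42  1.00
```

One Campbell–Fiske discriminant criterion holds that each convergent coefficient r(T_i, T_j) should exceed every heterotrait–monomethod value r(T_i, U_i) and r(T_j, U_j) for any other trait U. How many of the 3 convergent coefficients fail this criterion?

1

Checking each validity diagonal entry against its comparison values:
Agr (methods 1·2): 0.50 vs {0.40, 0.53, 0.57, 0.57} → fail.
PS (methods 1·2): 0.55 vs {0.40, 0.53, 0.45, 0.42} → pass.
BD (methods 1·2): 0.76 vs {0.57, 0.57, 0.45, 0.42} → pass.
1 of 3 fail.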